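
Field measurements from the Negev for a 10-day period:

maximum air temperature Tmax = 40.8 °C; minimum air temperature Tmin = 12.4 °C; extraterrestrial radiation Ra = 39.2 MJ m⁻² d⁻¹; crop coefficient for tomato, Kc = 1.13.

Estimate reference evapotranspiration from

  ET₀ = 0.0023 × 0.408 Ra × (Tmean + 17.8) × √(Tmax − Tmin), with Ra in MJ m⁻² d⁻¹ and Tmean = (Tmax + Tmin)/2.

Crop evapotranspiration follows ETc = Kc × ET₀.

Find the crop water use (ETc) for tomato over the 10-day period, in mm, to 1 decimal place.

Tmean = (40.8 + 12.4)/2 = 26.60 °C
0.408 Ra = 0.408 × 39.2 = 15.9936 mm/d equivalent
ET₀ = 0.0023 × 15.9936 × (26.60 + 17.8) × √28.4 = 0.0023 × 15.9936 × 44.40 × 5.3292 = 8.7040 mm/d
ETc = Kc × ET₀ = 1.13 × 8.7040 = 9.8355 mm/d
Over 10 days: 9.8355 × 10 = 98.355 mm

98.4 mm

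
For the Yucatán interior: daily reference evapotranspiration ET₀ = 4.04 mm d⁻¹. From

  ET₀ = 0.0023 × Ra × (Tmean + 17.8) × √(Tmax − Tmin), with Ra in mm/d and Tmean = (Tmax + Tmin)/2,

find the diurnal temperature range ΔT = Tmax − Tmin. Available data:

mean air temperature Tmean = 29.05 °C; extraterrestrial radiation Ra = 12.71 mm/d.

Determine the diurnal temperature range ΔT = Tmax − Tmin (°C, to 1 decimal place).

8.7 °C

√ΔT = ET₀ / [0.0023 × Ra × (Tmean+17.8)] = 4.04 / (0.0023 × 12.71 × 46.85) = 2.9498
ΔT = 2.9498² = 8.701 °C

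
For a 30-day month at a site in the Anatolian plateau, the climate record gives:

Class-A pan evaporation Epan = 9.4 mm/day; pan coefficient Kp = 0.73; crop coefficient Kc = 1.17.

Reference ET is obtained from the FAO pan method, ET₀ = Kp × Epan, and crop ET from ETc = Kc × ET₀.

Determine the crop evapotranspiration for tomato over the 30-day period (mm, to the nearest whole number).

241 mm

ET₀ = 0.73 × 9.4 = 6.8620 mm/d
ETc = Kc × ET₀ = 1.17 × 6.8620 = 8.0285 mm/d
Over 30 days: 8.0285 × 30 = 240.855 mm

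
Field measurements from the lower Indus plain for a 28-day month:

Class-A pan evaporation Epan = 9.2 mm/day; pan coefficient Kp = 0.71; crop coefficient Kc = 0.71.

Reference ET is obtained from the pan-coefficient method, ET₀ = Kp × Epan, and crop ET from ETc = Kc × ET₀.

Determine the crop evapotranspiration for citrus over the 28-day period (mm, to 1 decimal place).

129.9 mm

ET₀ = 0.71 × 9.2 = 6.5320 mm/d
ETc = Kc × ET₀ = 0.71 × 6.5320 = 4.6377 mm/d
Over 28 days: 4.6377 × 28 = 129.856 mm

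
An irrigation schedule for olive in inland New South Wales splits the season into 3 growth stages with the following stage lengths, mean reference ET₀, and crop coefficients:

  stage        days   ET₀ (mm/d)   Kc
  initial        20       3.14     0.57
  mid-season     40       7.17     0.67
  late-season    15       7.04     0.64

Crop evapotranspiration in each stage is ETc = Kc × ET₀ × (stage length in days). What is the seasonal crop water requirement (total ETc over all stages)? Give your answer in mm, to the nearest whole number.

296 mm

initial: 0.57 × 3.14 × 20 = 35.80 mm
mid-season: 0.67 × 7.17 × 40 = 192.16 mm
late-season: 0.64 × 7.04 × 15 = 67.58 mm
Seasonal total = 295.54 mm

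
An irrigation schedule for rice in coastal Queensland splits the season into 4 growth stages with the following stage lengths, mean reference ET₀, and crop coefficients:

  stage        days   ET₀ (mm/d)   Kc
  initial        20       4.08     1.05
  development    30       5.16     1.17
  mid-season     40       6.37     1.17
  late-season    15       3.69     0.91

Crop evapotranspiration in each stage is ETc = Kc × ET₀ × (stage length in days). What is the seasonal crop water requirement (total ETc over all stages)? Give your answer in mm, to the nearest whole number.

615 mm

initial: 1.05 × 4.08 × 20 = 85.68 mm
development: 1.17 × 5.16 × 30 = 181.12 mm
mid-season: 1.17 × 6.37 × 40 = 298.12 mm
late-season: 0.91 × 3.69 × 15 = 50.37 mm
Seasonal total = 615.29 mm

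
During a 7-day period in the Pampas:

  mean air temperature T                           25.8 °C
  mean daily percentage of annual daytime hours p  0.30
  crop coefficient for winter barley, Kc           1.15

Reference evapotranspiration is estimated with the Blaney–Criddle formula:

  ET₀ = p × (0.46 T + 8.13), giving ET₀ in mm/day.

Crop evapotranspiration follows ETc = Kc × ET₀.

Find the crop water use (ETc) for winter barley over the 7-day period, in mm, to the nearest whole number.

ET₀ = 0.30 × (0.46 × 25.8 + 8.13) = 0.30 × 19.998 = 5.9994 mm/d
ETc = Kc × ET₀ = 1.15 × 5.9994 = 6.8993 mm/d
Over 7 days: 6.8993 × 7 = 48.295 mm

48 mm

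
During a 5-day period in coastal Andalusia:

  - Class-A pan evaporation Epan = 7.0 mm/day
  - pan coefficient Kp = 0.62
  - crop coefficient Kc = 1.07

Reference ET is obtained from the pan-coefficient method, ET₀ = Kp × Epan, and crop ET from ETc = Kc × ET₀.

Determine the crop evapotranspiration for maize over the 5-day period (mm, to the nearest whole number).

23 mm

ET₀ = 0.62 × 7.0 = 4.3400 mm/d
ETc = Kc × ET₀ = 1.07 × 4.3400 = 4.6438 mm/d
Over 5 days: 4.6438 × 5 = 23.219 mm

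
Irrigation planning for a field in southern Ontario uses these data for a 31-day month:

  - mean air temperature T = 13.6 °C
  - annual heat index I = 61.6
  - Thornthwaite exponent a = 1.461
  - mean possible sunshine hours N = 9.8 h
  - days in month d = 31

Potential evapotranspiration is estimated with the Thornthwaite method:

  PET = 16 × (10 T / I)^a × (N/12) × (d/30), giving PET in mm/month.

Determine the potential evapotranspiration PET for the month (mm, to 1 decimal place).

42.9 mm

10T/I = 10 × 13.6 / 61.6 = 2.2078
(10T/I)^a = 2.2078^1.461 = 3.1807
Uncorrected PET = 16 × 3.1807 = 50.891 mm
Correction = (N/12)(d/30) = (9.8/12)(31/30) = 0.8439
PET = 50.891 × 0.8439 = 42.947 mm/month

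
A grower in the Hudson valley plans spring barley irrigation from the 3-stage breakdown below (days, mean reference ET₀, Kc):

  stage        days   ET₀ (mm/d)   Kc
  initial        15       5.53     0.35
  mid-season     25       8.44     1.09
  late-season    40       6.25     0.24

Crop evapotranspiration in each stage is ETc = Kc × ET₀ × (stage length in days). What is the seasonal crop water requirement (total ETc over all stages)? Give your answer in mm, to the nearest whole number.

319 mm

initial: 0.35 × 5.53 × 15 = 29.03 mm
mid-season: 1.09 × 8.44 × 25 = 229.99 mm
late-season: 0.24 × 6.25 × 40 = 60.00 mm
Seasonal total = 319.02 mm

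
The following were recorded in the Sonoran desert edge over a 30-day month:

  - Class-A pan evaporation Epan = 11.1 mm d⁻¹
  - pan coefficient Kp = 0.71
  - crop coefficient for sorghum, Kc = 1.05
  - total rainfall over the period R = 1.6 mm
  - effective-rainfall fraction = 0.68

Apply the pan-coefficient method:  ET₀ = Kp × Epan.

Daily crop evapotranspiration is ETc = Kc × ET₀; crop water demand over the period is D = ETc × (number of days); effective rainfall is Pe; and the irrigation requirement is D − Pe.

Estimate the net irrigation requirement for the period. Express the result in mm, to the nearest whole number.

ET₀ = 0.71 × 11.1 = 7.8810 mm/d
ETc = Kc × ET₀ = 1.05 × 7.8810 = 8.2751 mm/d
Crop demand D = ETc × 30 d = 8.2751 × 30 = 248.253 mm
Pe = 0.68 × 1.6 = 1.088 mm
D − Pe = 248.253 − 1.088 = 247.165 mm

247 mm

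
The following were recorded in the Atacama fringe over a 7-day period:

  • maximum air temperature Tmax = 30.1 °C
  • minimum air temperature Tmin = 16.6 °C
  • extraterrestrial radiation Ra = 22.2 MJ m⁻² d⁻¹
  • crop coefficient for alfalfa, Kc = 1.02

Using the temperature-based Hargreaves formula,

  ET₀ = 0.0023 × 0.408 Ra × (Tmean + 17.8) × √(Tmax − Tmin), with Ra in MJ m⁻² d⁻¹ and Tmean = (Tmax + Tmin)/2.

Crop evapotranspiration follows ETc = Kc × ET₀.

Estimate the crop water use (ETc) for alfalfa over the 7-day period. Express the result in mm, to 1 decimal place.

22.5 mm

Tmean = (30.1 + 16.6)/2 = 23.35 °C
0.408 Ra = 0.408 × 22.2 = 9.0576 mm/d equivalent
ET₀ = 0.0023 × 9.0576 × (23.35 + 17.8) × √13.5 = 0.0023 × 9.0576 × 41.15 × 3.6742 = 3.1497 mm/d
ETc = Kc × ET₀ = 1.02 × 3.1497 = 3.2127 mm/d
Over 7 days: 3.2127 × 7 = 22.489 mm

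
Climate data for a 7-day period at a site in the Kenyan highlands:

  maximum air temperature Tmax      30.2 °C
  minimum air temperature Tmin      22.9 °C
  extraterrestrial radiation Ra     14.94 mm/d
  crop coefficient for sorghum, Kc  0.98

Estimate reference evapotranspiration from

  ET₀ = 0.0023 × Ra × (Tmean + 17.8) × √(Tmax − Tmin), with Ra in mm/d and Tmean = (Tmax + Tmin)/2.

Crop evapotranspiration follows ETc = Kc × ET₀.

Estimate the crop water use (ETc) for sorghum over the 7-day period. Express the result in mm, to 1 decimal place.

28.2 mm

Tmean = (30.2 + 22.9)/2 = 26.55 °C
ET₀ = 0.0023 × 14.94 × (26.55 + 17.8) × √7.3 = 0.0023 × 14.94 × 44.35 × 2.7019 = 4.1176 mm/d
ETc = Kc × ET₀ = 0.98 × 4.1176 = 4.0352 mm/d
Over 7 days: 4.0352 × 7 = 28.246 mm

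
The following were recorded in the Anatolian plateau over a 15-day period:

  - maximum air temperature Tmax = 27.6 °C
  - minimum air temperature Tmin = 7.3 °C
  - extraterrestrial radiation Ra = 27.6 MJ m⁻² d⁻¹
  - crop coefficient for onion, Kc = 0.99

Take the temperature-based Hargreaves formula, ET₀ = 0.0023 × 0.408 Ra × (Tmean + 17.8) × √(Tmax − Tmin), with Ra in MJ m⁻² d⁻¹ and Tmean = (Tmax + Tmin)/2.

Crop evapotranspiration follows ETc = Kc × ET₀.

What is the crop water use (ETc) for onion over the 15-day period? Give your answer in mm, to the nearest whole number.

61 mm

Tmean = (27.6 + 7.3)/2 = 17.45 °C
0.408 Ra = 0.408 × 27.6 = 11.2608 mm/d equivalent
ET₀ = 0.0023 × 11.2608 × (17.45 + 17.8) × √20.3 = 0.0023 × 11.2608 × 35.25 × 4.5056 = 4.1135 mm/d
ETc = Kc × ET₀ = 0.99 × 4.1135 = 4.0724 mm/d
Over 15 days: 4.0724 × 15 = 61.086 mm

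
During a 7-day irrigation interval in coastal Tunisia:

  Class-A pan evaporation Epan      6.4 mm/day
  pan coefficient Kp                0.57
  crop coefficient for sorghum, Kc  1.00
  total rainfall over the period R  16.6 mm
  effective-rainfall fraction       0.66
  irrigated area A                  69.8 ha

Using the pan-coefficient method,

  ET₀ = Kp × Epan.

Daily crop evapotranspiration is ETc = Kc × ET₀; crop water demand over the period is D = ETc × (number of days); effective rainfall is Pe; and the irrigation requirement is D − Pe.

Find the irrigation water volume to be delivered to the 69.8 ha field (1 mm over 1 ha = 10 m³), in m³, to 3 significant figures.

ET₀ = 0.57 × 6.4 = 3.6480 mm/d
ETc = Kc × ET₀ = 1.00 × 3.6480 = 3.6480 mm/d
Crop demand D = ETc × 7 d = 3.6480 × 7 = 25.536 mm
Pe = 0.66 × 16.6 = 10.956 mm
D − Pe = 25.536 − 10.956 = 14.580 mm
Volume = 14.580 mm × 69.8 ha × 10 = 10176.8 m³

10200 m³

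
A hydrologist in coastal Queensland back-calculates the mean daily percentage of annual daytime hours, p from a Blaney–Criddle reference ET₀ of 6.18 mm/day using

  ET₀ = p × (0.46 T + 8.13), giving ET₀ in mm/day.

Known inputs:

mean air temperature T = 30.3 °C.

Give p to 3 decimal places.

p = ET₀ / (0.46 T + 8.13) = 6.18 / (0.46 × 30.3 + 8.13) = 6.18 / 22.068 = 0.2800

0.280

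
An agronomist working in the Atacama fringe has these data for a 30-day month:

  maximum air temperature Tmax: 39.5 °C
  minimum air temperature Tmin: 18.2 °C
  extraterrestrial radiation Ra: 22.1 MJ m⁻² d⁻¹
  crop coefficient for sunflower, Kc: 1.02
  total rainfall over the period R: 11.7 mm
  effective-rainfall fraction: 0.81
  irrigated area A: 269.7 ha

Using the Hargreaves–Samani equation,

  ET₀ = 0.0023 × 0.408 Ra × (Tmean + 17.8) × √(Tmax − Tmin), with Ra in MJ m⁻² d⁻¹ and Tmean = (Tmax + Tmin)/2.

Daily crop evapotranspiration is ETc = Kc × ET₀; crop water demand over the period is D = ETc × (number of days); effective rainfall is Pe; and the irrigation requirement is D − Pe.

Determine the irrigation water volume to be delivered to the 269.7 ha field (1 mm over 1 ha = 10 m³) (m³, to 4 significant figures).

342900 m³

Tmean = (39.5 + 18.2)/2 = 28.85 °C
0.408 Ra = 0.408 × 22.1 = 9.0168 mm/d equivalent
ET₀ = 0.0023 × 9.0168 × (28.85 + 17.8) × √21.3 = 0.0023 × 9.0168 × 46.65 × 4.6152 = 4.4650 mm/d
ETc = Kc × ET₀ = 1.02 × 4.4650 = 4.5543 mm/d
Crop demand D = ETc × 30 d = 4.5543 × 30 = 136.629 mm
Pe = 0.81 × 11.7 = 9.477 mm
D − Pe = 136.629 − 9.477 = 127.152 mm
Volume = 127.152 mm × 269.7 ha × 10 = 342928.9 m³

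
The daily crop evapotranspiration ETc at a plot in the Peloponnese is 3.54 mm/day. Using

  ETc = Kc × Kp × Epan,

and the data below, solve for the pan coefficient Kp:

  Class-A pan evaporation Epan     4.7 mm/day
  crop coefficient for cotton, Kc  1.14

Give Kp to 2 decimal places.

ETc = Kc × Kp × Epan  ⇒  Kp = ETc / (Kc × Epan)
Kp = 3.54 / (1.14 × 4.7) = 3.54 / 5.358 = 0.6607

0.66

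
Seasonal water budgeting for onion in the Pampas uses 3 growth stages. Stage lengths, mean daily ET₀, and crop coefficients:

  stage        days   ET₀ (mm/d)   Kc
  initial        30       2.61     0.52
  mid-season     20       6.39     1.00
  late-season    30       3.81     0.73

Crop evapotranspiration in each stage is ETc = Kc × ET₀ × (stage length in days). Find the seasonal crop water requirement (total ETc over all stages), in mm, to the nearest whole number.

252 mm

initial: 0.52 × 2.61 × 30 = 40.72 mm
mid-season: 1.00 × 6.39 × 20 = 127.80 mm
late-season: 0.73 × 3.81 × 30 = 83.44 mm
Seasonal total = 251.96 mm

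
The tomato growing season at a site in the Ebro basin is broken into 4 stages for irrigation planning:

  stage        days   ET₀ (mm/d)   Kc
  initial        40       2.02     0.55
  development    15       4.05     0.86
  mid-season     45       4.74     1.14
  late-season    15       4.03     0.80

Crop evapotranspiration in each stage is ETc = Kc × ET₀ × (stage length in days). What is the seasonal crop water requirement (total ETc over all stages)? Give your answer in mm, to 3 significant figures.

initial: 0.55 × 2.02 × 40 = 44.44 mm
development: 0.86 × 4.05 × 15 = 52.25 mm
mid-season: 1.14 × 4.74 × 45 = 243.16 mm
late-season: 0.80 × 4.03 × 15 = 48.36 mm
Seasonal total = 388.21 mm

388 mm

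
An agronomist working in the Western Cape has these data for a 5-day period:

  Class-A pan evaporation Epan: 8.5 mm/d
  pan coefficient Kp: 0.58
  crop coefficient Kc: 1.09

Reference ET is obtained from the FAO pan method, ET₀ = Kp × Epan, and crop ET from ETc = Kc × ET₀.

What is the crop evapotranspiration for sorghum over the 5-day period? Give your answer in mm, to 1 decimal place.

ET₀ = 0.58 × 8.5 = 4.9300 mm/d
ETc = Kc × ET₀ = 1.09 × 4.9300 = 5.3737 mm/d
Over 5 days: 5.3737 × 5 = 26.869 mm

26.9 mm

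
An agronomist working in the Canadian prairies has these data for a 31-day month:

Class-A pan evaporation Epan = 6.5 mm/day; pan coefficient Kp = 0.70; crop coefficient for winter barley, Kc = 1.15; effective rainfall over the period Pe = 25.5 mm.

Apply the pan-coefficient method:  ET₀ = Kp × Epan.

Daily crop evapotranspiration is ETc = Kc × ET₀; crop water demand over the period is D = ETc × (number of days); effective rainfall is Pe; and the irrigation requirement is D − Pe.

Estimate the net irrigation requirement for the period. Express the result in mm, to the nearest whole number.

ET₀ = 0.70 × 6.5 = 4.5500 mm/d
ETc = Kc × ET₀ = 1.15 × 4.5500 = 5.2325 mm/d
Crop demand D = ETc × 31 d = 5.2325 × 31 = 162.208 mm
D − Pe = 162.208 − 25.5 = 136.708 mm

137 mm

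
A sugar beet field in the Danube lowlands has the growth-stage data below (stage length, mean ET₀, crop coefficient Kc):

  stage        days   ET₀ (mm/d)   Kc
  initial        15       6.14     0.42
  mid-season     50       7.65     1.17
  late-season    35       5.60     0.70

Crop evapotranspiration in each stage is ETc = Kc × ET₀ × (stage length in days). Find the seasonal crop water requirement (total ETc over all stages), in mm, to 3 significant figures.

initial: 0.42 × 6.14 × 15 = 38.68 mm
mid-season: 1.17 × 7.65 × 50 = 447.53 mm
late-season: 0.70 × 5.60 × 35 = 137.20 mm
Seasonal total = 623.41 mm

623 mm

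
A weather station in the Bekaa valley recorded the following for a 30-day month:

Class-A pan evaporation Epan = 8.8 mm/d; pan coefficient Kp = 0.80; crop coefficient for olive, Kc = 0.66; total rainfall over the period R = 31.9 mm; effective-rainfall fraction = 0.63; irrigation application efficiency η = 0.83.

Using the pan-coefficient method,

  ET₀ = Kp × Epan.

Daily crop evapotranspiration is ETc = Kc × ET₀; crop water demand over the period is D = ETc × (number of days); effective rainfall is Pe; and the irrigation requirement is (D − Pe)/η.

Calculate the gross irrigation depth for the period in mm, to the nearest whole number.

144 mm

ET₀ = 0.80 × 8.8 = 7.0400 mm/d
ETc = Kc × ET₀ = 0.66 × 7.0400 = 4.6464 mm/d
Crop demand D = ETc × 30 d = 4.6464 × 30 = 139.392 mm
Pe = 0.63 × 31.9 = 20.097 mm
D − Pe = 139.392 − 20.097 = 119.295 mm
Gross irrigation = 119.295 / 0.83 = 143.729 mm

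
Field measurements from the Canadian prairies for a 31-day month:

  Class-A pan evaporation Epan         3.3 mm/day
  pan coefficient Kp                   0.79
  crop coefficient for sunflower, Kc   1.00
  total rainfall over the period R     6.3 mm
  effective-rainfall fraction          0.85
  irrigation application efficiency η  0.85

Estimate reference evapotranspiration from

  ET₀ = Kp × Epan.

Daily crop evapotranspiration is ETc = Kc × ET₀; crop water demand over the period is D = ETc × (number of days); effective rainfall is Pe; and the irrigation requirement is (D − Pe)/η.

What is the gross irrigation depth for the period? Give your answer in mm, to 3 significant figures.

88.8 mm

ET₀ = 0.79 × 3.3 = 2.6070 mm/d
ETc = Kc × ET₀ = 1.00 × 2.6070 = 2.6070 mm/d
Crop demand D = ETc × 31 d = 2.6070 × 31 = 80.817 mm
Pe = 0.85 × 6.3 = 5.355 mm
D − Pe = 80.817 − 5.355 = 75.462 mm
Gross irrigation = 75.462 / 0.85 = 88.779 mm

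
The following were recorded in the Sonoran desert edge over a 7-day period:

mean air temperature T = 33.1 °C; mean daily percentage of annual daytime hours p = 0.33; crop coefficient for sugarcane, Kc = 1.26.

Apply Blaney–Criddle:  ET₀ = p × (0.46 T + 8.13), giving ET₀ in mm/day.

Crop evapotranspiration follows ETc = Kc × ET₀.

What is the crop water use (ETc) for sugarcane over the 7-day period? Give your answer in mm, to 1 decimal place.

ET₀ = 0.33 × (0.46 × 33.1 + 8.13) = 0.33 × 23.356 = 7.7075 mm/d
ETc = Kc × ET₀ = 1.26 × 7.7075 = 9.7115 mm/d
Over 7 days: 9.7115 × 7 = 67.981 mm

68.0 mm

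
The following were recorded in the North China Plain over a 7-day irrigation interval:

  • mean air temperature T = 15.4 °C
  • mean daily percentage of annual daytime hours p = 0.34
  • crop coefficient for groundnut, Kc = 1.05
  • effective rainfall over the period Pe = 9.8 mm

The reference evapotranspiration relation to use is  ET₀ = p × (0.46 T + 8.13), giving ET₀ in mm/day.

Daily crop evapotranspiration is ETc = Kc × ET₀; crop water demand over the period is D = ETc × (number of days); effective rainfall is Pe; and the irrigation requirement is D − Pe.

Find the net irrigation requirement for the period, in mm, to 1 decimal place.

28.2 mm

ET₀ = 0.34 × (0.46 × 15.4 + 8.13) = 0.34 × 15.214 = 5.1728 mm/d
ETc = Kc × ET₀ = 1.05 × 5.1728 = 5.4314 mm/d
Crop demand D = ETc × 7 d = 5.4314 × 7 = 38.020 mm
D − Pe = 38.020 − 9.8 = 28.220 mm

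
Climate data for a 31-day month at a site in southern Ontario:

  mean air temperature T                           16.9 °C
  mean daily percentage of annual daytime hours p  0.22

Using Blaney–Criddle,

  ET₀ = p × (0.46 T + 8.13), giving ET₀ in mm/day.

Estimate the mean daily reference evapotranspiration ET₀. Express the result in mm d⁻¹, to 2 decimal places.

3.50 mm d⁻¹

ET₀ = 0.22 × (0.46 × 16.9 + 8.13) = 0.22 × 15.904 = 3.4989 mm/d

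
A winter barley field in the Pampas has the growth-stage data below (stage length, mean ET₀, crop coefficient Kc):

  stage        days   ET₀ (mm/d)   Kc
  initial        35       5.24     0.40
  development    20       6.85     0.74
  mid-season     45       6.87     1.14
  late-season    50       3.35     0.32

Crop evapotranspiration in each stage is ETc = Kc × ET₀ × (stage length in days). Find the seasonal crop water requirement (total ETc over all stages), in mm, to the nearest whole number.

initial: 0.40 × 5.24 × 35 = 73.36 mm
development: 0.74 × 6.85 × 20 = 101.38 mm
mid-season: 1.14 × 6.87 × 45 = 352.43 mm
late-season: 0.32 × 3.35 × 50 = 53.60 mm
Seasonal total = 580.77 mm

581 mm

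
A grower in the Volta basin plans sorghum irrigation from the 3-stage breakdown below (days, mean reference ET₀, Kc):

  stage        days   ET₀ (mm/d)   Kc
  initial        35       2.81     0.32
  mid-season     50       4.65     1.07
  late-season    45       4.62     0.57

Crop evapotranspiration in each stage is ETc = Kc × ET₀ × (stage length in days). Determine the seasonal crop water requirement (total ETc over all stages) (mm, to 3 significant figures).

initial: 0.32 × 2.81 × 35 = 31.47 mm
mid-season: 1.07 × 4.65 × 50 = 248.78 mm
late-season: 0.57 × 4.62 × 45 = 118.50 mm
Seasonal total = 398.75 mm

399 mm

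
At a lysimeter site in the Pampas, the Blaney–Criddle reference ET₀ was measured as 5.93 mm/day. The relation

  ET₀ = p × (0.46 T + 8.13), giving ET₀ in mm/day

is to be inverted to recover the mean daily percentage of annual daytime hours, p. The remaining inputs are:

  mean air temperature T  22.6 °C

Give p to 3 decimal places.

0.320

p = ET₀ / (0.46 T + 8.13) = 5.93 / (0.46 × 22.6 + 8.13) = 5.93 / 18.526 = 0.3201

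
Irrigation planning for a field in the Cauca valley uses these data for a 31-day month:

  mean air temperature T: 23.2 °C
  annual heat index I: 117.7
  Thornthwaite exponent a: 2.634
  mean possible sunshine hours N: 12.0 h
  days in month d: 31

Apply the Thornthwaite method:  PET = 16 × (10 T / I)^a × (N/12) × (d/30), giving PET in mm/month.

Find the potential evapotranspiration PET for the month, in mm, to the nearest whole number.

10T/I = 10 × 23.2 / 117.7 = 1.9711
(10T/I)^a = 1.9711^2.634 = 5.9740
Uncorrected PET = 16 × 5.9740 = 95.584 mm
Correction = (N/12)(d/30) = (12.0/12)(31/30) = 1.0333
PET = 95.584 × 1.0333 = 98.767 mm/month

99 mm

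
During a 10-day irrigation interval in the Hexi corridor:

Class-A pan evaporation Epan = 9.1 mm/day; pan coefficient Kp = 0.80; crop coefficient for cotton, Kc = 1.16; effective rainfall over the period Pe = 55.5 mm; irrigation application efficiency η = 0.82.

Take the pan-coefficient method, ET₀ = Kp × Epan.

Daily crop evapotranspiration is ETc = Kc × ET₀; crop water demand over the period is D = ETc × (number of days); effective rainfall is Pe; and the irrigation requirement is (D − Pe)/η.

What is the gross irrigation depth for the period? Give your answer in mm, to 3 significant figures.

35.3 mm

ET₀ = 0.80 × 9.1 = 7.2800 mm/d
ETc = Kc × ET₀ = 1.16 × 7.2800 = 8.4448 mm/d
Crop demand D = ETc × 10 d = 8.4448 × 10 = 84.448 mm
D − Pe = 84.448 − 55.5 = 28.948 mm
Gross irrigation = 28.948 / 0.82 = 35.302 mm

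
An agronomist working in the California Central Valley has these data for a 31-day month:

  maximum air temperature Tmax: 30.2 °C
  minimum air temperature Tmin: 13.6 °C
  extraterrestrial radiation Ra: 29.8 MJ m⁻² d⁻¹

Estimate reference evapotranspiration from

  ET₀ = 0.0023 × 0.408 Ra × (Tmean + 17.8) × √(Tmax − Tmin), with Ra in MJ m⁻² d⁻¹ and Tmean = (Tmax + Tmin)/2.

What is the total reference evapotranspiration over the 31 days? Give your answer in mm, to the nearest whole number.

Tmean = (30.2 + 13.6)/2 = 21.90 °C
0.408 Ra = 0.408 × 29.8 = 12.1584 mm/d equivalent
ET₀ = 0.0023 × 12.1584 × (21.90 + 17.8) × √16.6 = 0.0023 × 12.1584 × 39.70 × 4.0743 = 4.5232 mm/d
Over 31 days: 4.5232 × 31 = 140.219 mm

140 mm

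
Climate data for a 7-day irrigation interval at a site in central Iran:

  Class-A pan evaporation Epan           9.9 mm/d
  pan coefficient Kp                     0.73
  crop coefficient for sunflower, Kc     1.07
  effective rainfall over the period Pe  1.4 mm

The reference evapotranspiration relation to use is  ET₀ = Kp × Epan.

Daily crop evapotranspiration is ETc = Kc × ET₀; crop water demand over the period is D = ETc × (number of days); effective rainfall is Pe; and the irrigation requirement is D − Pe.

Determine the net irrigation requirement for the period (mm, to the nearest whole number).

53 mm

ET₀ = 0.73 × 9.9 = 7.2270 mm/d
ETc = Kc × ET₀ = 1.07 × 7.2270 = 7.7329 mm/d
Crop demand D = ETc × 7 d = 7.7329 × 7 = 54.130 mm
D − Pe = 54.130 − 1.4 = 52.730 mm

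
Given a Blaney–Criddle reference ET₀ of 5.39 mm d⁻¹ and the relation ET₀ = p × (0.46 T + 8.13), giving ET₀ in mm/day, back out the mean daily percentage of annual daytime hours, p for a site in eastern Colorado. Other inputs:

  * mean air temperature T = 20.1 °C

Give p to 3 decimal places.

0.310

p = ET₀ / (0.46 T + 8.13) = 5.39 / (0.46 × 20.1 + 8.13) = 5.39 / 17.376 = 0.3102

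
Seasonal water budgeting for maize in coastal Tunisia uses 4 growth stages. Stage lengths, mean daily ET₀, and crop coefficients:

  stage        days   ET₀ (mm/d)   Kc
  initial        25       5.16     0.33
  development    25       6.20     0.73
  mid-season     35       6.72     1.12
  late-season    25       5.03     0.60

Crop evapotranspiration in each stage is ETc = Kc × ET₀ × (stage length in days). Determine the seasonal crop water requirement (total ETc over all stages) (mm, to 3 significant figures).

initial: 0.33 × 5.16 × 25 = 42.57 mm
development: 0.73 × 6.20 × 25 = 113.15 mm
mid-season: 1.12 × 6.72 × 35 = 263.42 mm
late-season: 0.60 × 5.03 × 25 = 75.45 mm
Seasonal total = 494.59 mm

495 mm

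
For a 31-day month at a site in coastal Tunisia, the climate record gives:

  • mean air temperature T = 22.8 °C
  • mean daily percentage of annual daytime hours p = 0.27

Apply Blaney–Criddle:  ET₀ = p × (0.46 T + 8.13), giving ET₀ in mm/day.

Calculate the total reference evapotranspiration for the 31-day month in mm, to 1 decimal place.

155.8 mm

ET₀ = 0.27 × (0.46 × 22.8 + 8.13) = 0.27 × 18.618 = 5.0269 mm/d
Monthly total = 5.0269 × 31 = 155.834 mm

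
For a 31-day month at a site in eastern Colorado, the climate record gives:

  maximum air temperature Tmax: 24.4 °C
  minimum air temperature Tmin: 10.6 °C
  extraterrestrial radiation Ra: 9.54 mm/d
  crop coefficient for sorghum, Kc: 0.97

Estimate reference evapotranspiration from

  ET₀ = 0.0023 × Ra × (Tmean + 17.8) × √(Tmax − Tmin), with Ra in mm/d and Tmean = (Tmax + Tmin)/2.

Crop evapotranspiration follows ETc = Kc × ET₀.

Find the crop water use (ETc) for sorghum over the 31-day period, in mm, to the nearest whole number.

87 mm

Tmean = (24.4 + 10.6)/2 = 17.50 °C
ET₀ = 0.0023 × 9.54 × (17.50 + 17.8) × √13.8 = 0.0023 × 9.54 × 35.30 × 3.7148 = 2.8773 mm/d
ETc = Kc × ET₀ = 0.97 × 2.8773 = 2.7910 mm/d
Over 31 days: 2.7910 × 31 = 86.521 mm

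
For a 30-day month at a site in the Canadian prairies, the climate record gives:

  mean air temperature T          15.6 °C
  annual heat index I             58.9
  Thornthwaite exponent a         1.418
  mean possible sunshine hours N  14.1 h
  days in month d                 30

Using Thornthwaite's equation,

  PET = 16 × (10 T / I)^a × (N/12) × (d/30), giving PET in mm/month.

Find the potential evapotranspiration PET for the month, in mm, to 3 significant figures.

74.8 mm

10T/I = 10 × 15.6 / 58.9 = 2.6486
(10T/I)^a = 2.6486^1.418 = 3.9796
Uncorrected PET = 16 × 3.9796 = 63.674 mm
Correction = (N/12)(d/30) = (14.1/12)(30/30) = 1.1750
PET = 63.674 × 1.1750 = 74.817 mm/month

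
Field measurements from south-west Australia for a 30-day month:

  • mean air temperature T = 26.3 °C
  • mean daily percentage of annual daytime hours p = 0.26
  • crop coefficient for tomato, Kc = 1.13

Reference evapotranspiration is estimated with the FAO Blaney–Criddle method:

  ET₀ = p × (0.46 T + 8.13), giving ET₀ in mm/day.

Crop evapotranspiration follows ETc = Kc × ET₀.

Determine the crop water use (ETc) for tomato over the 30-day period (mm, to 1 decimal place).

178.3 mm

ET₀ = 0.26 × (0.46 × 26.3 + 8.13) = 0.26 × 20.228 = 5.2593 mm/d
ETc = Kc × ET₀ = 1.13 × 5.2593 = 5.9430 mm/d
Over 30 days: 5.9430 × 30 = 178.290 mm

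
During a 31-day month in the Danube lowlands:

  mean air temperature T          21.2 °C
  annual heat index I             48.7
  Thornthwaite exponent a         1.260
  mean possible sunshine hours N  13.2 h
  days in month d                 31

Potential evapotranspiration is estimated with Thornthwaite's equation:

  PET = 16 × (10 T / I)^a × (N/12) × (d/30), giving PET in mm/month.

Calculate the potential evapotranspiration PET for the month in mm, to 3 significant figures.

116 mm

10T/I = 10 × 21.2 / 48.7 = 4.3532
(10T/I)^a = 4.3532^1.260 = 6.3811
Uncorrected PET = 16 × 6.3811 = 102.098 mm
Correction = (N/12)(d/30) = (13.2/12)(31/30) = 1.1367
PET = 102.098 × 1.1367 = 116.055 mm/month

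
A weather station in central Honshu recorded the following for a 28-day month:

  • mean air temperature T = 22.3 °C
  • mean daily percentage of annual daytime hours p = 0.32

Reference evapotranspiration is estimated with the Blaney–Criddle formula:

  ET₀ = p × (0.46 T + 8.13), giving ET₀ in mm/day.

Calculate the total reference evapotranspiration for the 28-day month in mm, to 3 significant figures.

165 mm

ET₀ = 0.32 × (0.46 × 22.3 + 8.13) = 0.32 × 18.388 = 5.8842 mm/d
Monthly total = 5.8842 × 28 = 164.758 mm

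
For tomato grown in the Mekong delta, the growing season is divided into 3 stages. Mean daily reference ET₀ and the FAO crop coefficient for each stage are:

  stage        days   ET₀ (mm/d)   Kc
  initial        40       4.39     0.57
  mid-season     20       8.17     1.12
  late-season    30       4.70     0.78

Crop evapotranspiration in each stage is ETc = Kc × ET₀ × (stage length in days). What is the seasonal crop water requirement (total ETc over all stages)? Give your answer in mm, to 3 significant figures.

393 mm

initial: 0.57 × 4.39 × 40 = 100.09 mm
mid-season: 1.12 × 8.17 × 20 = 183.01 mm
late-season: 0.78 × 4.70 × 30 = 109.98 mm
Seasonal total = 393.08 mm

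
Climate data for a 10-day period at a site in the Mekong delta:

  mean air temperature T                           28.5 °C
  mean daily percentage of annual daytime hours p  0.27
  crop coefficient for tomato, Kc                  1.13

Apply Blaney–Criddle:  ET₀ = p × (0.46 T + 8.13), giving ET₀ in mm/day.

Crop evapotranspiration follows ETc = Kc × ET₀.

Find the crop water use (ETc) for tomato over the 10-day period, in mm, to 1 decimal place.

ET₀ = 0.27 × (0.46 × 28.5 + 8.13) = 0.27 × 21.240 = 5.7348 mm/d
ETc = Kc × ET₀ = 1.13 × 5.7348 = 6.4803 mm/d
Over 10 days: 6.4803 × 10 = 64.803 mm

64.8 mm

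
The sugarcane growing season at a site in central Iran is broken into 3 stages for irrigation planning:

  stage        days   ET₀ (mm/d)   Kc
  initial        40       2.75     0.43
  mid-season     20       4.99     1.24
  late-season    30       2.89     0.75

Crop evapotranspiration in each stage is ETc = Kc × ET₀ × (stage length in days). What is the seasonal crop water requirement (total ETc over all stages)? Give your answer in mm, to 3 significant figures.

236 mm

initial: 0.43 × 2.75 × 40 = 47.30 mm
mid-season: 1.24 × 4.99 × 20 = 123.75 mm
late-season: 0.75 × 2.89 × 30 = 65.03 mm
Seasonal total = 236.08 mm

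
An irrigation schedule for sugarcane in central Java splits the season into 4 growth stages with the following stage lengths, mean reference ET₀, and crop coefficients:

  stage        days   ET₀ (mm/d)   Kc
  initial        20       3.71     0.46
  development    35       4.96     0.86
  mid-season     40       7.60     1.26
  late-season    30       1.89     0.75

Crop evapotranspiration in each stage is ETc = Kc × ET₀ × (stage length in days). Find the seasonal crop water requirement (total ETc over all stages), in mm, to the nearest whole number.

initial: 0.46 × 3.71 × 20 = 34.13 mm
development: 0.86 × 4.96 × 35 = 149.30 mm
mid-season: 1.26 × 7.60 × 40 = 383.04 mm
late-season: 0.75 × 1.89 × 30 = 42.53 mm
Seasonal total = 609.00 mm

609 mm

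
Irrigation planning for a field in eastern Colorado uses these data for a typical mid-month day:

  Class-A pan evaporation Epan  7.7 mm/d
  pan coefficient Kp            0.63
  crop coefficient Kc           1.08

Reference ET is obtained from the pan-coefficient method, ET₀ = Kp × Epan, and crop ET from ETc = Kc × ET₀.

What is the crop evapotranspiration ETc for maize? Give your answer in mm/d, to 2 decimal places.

5.24 mm/d

ET₀ = 0.63 × 7.7 = 4.8510 mm/d
ETc = Kc × ET₀ = 1.08 × 4.8510 = 5.2391 mm/d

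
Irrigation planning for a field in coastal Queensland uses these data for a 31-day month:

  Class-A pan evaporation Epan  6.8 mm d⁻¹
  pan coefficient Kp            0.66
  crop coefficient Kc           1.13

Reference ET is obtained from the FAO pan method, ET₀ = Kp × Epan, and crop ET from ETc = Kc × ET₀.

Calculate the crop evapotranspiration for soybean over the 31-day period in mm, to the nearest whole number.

ET₀ = 0.66 × 6.8 = 4.4880 mm/d
ETc = Kc × ET₀ = 1.13 × 4.4880 = 5.0714 mm/d
Over 31 days: 5.0714 × 31 = 157.213 mm

157 mm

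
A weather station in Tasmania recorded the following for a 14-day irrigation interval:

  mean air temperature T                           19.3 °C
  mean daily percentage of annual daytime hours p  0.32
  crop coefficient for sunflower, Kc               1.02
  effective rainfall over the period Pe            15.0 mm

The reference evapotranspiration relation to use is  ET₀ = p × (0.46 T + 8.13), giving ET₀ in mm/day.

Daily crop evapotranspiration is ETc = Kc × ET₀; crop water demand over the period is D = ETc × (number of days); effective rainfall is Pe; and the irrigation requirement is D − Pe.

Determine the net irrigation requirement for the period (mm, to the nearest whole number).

ET₀ = 0.32 × (0.46 × 19.3 + 8.13) = 0.32 × 17.008 = 5.4426 mm/d
ETc = Kc × ET₀ = 1.02 × 5.4426 = 5.5515 mm/d
Crop demand D = ETc × 14 d = 5.5515 × 14 = 77.721 mm
D − Pe = 77.721 − 15.0 = 62.721 mm

63 mm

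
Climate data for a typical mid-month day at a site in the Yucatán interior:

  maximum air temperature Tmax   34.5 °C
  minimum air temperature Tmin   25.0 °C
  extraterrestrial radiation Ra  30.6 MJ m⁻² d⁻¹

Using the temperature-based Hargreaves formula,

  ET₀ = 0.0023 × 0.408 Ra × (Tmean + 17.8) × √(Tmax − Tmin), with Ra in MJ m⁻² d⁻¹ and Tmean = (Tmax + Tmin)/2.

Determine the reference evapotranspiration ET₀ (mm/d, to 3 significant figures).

4.21 mm/d

Tmean = (34.5 + 25.0)/2 = 29.75 °C
0.408 Ra = 0.408 × 30.6 = 12.4848 mm/d equivalent
ET₀ = 0.0023 × 12.4848 × (29.75 + 17.8) × √9.5 = 0.0023 × 12.4848 × 47.55 × 3.0822 = 4.2084 mm/d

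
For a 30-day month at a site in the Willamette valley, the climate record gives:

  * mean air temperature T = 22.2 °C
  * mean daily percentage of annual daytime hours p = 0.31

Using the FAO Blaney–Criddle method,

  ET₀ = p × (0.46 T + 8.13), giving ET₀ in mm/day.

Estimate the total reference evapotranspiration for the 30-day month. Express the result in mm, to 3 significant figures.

171 mm

ET₀ = 0.31 × (0.46 × 22.2 + 8.13) = 0.31 × 18.342 = 5.6860 mm/d
Monthly total = 5.6860 × 30 = 170.580 mm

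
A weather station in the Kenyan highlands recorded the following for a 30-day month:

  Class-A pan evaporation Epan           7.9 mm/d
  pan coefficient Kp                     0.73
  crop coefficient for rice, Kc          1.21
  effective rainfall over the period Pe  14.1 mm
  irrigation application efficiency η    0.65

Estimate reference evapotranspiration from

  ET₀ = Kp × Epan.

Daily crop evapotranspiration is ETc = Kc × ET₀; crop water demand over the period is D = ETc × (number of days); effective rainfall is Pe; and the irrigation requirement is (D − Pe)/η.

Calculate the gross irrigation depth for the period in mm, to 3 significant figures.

ET₀ = 0.73 × 7.9 = 5.7670 mm/d
ETc = Kc × ET₀ = 1.21 × 5.7670 = 6.9781 mm/d
Crop demand D = ETc × 30 d = 6.9781 × 30 = 209.343 mm
D − Pe = 209.343 − 14.1 = 195.243 mm
Gross irrigation = 195.243 / 0.65 = 300.374 mm

300 mm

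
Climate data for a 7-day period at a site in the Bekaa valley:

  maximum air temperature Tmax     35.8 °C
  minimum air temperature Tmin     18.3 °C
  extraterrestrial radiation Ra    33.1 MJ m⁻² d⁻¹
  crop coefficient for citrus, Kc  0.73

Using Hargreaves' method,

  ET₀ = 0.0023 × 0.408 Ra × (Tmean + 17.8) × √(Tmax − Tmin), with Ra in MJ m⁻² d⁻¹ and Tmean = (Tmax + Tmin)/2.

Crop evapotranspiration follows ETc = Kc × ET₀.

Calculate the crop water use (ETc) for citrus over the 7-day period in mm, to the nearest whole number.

Tmean = (35.8 + 18.3)/2 = 27.05 °C
0.408 Ra = 0.408 × 33.1 = 13.5048 mm/d equivalent
ET₀ = 0.0023 × 13.5048 × (27.05 + 17.8) × √17.5 = 0.0023 × 13.5048 × 44.85 × 4.1833 = 5.8277 mm/d
ETc = Kc × ET₀ = 0.73 × 5.8277 = 4.2542 mm/d
Over 7 days: 4.2542 × 7 = 29.779 mm

30 mm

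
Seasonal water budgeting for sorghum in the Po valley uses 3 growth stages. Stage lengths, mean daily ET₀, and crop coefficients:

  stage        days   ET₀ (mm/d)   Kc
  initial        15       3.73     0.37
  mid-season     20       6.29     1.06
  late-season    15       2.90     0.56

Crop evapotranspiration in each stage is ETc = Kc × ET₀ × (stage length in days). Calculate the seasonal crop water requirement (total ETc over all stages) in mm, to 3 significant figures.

initial: 0.37 × 3.73 × 15 = 20.70 mm
mid-season: 1.06 × 6.29 × 20 = 133.35 mm
late-season: 0.56 × 2.90 × 15 = 24.36 mm
Seasonal total = 178.41 mm

178 mm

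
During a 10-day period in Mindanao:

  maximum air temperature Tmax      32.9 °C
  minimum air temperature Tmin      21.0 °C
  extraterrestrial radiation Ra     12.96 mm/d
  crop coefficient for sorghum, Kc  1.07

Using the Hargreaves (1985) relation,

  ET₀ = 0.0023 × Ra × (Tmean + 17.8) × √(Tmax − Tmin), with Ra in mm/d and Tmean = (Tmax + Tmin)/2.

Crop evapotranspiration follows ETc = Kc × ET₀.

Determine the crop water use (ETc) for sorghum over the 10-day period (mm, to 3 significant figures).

49.2 mm

Tmean = (32.9 + 21.0)/2 = 26.95 °C
ET₀ = 0.0023 × 12.96 × (26.95 + 17.8) × √11.9 = 0.0023 × 12.96 × 44.75 × 3.4496 = 4.6014 mm/d
ETc = Kc × ET₀ = 1.07 × 4.6014 = 4.9235 mm/d
Over 10 days: 4.9235 × 10 = 49.235 mm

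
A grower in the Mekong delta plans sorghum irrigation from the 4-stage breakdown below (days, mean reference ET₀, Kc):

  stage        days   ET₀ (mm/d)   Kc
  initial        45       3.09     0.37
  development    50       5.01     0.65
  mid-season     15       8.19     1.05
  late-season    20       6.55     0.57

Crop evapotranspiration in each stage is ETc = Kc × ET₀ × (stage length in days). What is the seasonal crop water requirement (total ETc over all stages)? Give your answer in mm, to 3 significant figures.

initial: 0.37 × 3.09 × 45 = 51.45 mm
development: 0.65 × 5.01 × 50 = 162.83 mm
mid-season: 1.05 × 8.19 × 15 = 128.99 mm
late-season: 0.57 × 6.55 × 20 = 74.67 mm
Seasonal total = 417.94 mm

418 mm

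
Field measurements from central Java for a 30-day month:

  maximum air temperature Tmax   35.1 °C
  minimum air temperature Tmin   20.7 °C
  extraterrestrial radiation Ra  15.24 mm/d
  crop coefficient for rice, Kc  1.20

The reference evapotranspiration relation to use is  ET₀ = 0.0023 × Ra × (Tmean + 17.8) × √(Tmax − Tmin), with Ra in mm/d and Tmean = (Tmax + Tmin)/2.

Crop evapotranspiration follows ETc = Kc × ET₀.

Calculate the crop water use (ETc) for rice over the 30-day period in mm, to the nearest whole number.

219 mm

Tmean = (35.1 + 20.7)/2 = 27.90 °C
ET₀ = 0.0023 × 15.24 × (27.90 + 17.8) × √14.4 = 0.0023 × 15.24 × 45.70 × 3.7947 = 6.0786 mm/d
ETc = Kc × ET₀ = 1.20 × 6.0786 = 7.2943 mm/d
Over 30 days: 7.2943 × 30 = 218.829 mm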